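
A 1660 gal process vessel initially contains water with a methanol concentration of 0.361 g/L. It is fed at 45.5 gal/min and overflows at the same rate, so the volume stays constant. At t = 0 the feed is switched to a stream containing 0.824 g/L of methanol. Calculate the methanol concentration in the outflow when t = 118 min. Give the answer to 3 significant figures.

Unsteady species balance (constant V, well mixed): V dC/dt = Q(C_in − C).
Rewrite as dC/dt + C/τ = C_in/τ, τ = V/Q = 36.484 min.
This is linear first-order; C(t) = C_in + (C₀ − C_in) e^(−t/τ).
C(118) = 0.824 + (0.361 − 0.824)·e^(−118/36.484) = 0.824 + (-0.46300)·0.039386 = 0.80576 g/L.

0.806 g/L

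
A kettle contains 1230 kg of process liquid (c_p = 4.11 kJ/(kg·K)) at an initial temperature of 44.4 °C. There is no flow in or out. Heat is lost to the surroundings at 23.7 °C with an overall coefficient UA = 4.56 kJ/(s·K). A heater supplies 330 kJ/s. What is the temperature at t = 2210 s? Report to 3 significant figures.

M c_p dT/dt = −UA(T − T_amb) + Q̇.
dT/dt = (T_ss − T)/τ with T_ss = T_amb + Q̇/UA = 23.7 + 330/4.56 = 96.068 °C, τ = M c_p/UA = 1230·4.11/4.56 = 1108.6 s.
Solution: T(t) = T_ss + (T₀ − T_ss) e^(−t/τ).
T(2210) = 96.068 + (-51.668)·0.13622 = 89.030 °C.

89.0 °C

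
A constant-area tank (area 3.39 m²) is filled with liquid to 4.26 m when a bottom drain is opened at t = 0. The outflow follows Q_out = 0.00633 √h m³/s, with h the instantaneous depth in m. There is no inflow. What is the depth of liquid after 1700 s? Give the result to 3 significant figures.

0.227 m

Unsteady balance on liquid volume: A dh/dt = −0.00633 √h.
This is separable: 2 d(√h)/dt = −0.00633/A, so √h = √h₀ − (0.00633/(2A)) t.
√h = √4.26 − 0.00633·1700/(2·3.39) = 2.0640 − 1.5872 = 0.47681.
h = 0.47681² = 0.22735 m.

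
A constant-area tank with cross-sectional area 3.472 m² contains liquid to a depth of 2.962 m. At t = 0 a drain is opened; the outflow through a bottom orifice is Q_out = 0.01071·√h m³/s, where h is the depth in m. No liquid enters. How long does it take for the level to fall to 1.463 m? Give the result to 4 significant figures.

331.6 s

With no inflow, A dh/dt = −0.01071 √h.
∫ h^(−1/2) dh = −(0.01071/A) ∫ dt, giving 2√h = 2√h₀ − (0.01071/A) t.
t = 2A(√h₀ − √h)/0.01071 = 2·3.472·(√2.962 − √1.463)/0.01071
  = 6.94400 × (1.72105 − 1.20955) / 0.01071 = 331.640 s.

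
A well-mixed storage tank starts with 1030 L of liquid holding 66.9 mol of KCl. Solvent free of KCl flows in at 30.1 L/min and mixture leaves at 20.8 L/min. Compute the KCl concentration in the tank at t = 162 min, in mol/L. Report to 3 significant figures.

Total volume: dV/dt = Q_in − Q_out = 9.3000 L/min, so V(t) = 1030 + 9.3000 t and V(162) = 2536.6 L.
Solute balance: dm/dt = 0 − Q_out C = −Q_out m/V(t).
dm/m = −Q_out dt/(V₀ + 9.3000 t); integrating gives ln(m/m₀) = −(Q_out/(Q_in−Q_out)) ln(V/V₀).
m = m₀ (V₀/V)^(Q_out/(Q_in−Q_out)) = 66.9 × (1030/2536.6)^(2.2366) = 8.9126 mol.
C = m/V = 8.9126/2536.6 = 0.0035136 mol/L.

0.00351 mol/L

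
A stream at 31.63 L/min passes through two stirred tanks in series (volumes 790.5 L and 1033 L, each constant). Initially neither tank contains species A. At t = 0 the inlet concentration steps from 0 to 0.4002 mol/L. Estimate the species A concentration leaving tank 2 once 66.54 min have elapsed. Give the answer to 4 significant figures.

Each tank obeys Vᵢ dCᵢ/dt = Q(Cᵢ₋₁ − Cᵢ), so τᵢ = Vᵢ/Q.
τ₁ = 790.5/31.63 = 24.9921 min; τ₂ = 1033/31.63 = 32.6589 min.
Tank 1: C₁ = C_in(1 − e^(−t/τ₁)). Tank 2 (τ₁ ≠ τ₂): C₂ = C_in[1 − (τ₁ e^(−t/τ₁) − τ₂ e^(−t/τ₂))/(τ₁ − τ₂)].
At t = 66.54: e^(−t/τ₁) = 0.0697776, e^(−t/τ₂) = 0.130364.
C₂ = 0.4002·[1 − (24.9921·0.0697776 − 32.6589·0.130364)/(-7.66677)] = 0.4002·0.672137 = 0.268989 mol/L.

0.2690 mol/L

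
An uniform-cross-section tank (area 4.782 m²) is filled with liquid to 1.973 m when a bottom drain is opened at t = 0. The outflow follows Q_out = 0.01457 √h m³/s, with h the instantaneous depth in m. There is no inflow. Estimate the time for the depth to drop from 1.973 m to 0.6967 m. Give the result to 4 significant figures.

374.1 s

A dh/dt = −Q_out = −0.01457 √h.
∫ h^(−1/2) dh = −(0.01457/A) ∫ dt, giving 2√h = 2√h₀ − (0.01457/A) t.
t = 2A(√h₀ − √h)/0.01457 = 2·4.782·(√1.973 − √0.6967)/0.01457
  = 9.56400 × (1.40464 − 0.834686) / 0.01457 = 374.125 s.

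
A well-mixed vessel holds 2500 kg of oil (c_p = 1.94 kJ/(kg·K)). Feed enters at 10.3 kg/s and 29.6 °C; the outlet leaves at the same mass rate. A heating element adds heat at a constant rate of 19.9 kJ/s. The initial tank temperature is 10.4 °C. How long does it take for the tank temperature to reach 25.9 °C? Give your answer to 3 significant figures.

354 s

M c_p dT/dt = ṁ c_p (T_in − T) + Q̇.
τ = M/ṁ = 242.72 s; T_ss = T_in + Q̇/(ṁ c_p) = 30.596 °C.
T(t) = T_ss + (T₀ − T_ss) e^(−t/τ). Set T = 25.9:
e^(−t/τ) = (25.9 − 30.596)/(10.4 − 30.596) = 0.23252
t = −242.72 · ln(0.23252) = 354.08 s.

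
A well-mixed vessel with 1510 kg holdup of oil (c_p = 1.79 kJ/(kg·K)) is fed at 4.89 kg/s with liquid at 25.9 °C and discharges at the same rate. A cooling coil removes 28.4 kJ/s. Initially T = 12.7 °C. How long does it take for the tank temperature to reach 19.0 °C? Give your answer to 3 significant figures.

309 s

M c_p dT/dt = ṁ c_p (T_in − T) − Q̇.
τ = M/ṁ = 308.79 s; T_ss = T_in − Q̇/(ṁ c_p) = 22.655 °C.
T(t) = T_ss + (T₀ − T_ss) e^(−t/τ). Set T = 19.0:
e^(−t/τ) = (19.0 − 22.655)/(12.7 − 22.655) = 0.36718
t = −308.79 · ln(0.36718) = 309.38 s.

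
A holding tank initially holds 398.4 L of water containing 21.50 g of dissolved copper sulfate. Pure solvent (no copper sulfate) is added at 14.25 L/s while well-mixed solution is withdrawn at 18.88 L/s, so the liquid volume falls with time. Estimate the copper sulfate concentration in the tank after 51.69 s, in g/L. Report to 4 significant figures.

0.003199 g/L

Total volume: dV/dt = Q_in − Q_out = -4.63000 L/s, so V(t) = 398.4 − 4.63000 t and V(51.69) = 159.075 L.
Species balance (pure solvent in): dm/dt = −Q_out · m/V(t).
dm/m = −Q_out dt/(V₀ − 4.63000 t); integrating gives ln(m/m₀) = −(Q_out/(Q_in−Q_out)) ln(V/V₀).
m = m₀ (V₀/V)^(Q_out/(Q_in−Q_out)) = 21.50 × (398.4/159.075)^(-4.07775) = 0.508827 g.
C = m/V = 0.508827/159.075 = 0.00319866 g/L.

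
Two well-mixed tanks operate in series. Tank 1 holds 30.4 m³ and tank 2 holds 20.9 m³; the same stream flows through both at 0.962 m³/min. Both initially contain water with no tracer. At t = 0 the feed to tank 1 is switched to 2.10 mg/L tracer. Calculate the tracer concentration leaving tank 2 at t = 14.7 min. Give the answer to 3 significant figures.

Species balance on tank i: dCᵢ/dt = (Cᵢ₋₁ − Cᵢ)/τᵢ with τᵢ = Vᵢ/Q.
τ₁ = 30.4/0.962 = 31.601 min; τ₂ = 20.9/0.962 = 21.726 min.
Solving the cascade with C₁(0)=C₂(0)=0 gives C₂(t) = C_in[1 − (τ₁ e^(−t/τ₁) − τ₂ e^(−t/τ₂))/(τ₁ − τ₂)].
At t = 14.7: e^(−t/τ₁) = 0.62802, e^(−t/τ₂) = 0.50833.
C₂ = 2.10·[1 − (31.601·0.62802 − 21.726·0.50833)/(9.8753)] = 2.10·0.10865 = 0.22817 mg/L.

0.228 mg/L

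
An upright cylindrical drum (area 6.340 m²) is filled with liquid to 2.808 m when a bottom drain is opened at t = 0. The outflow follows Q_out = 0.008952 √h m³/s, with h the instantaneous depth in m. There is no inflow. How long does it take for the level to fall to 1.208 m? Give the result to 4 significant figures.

816.7 s

Accumulation of liquid (constant cross-section A): A dh/dt = −0.008952 √h.
Separate and integrate: 2(√h − √h₀) = −(0.008952/A) t.
t = 2A(√h₀ − √h)/0.008952 = 2·6.340·(√2.808 − √1.208)/0.008952
  = 12.6800 × (1.67571 − 1.09909) / 0.008952 = 816.747 s.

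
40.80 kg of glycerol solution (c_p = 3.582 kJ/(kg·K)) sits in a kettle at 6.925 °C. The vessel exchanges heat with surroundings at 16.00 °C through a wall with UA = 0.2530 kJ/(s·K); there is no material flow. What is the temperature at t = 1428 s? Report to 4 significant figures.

15.23 °C

M c_p dT/dt = −UA(T − T_amb).
dT/dt = (T_ss − T)/τ with T_ss = T_amb = 16.0000 °C, τ = M c_p/UA = 40.80·3.582/0.2530 = 577.651 s.
Solution: T(t) = T_ss + (T₀ − T_ss) e^(−t/τ).
T(1428) = 16.0000 + (-9.07500)·0.0844089 = 15.2340 °C.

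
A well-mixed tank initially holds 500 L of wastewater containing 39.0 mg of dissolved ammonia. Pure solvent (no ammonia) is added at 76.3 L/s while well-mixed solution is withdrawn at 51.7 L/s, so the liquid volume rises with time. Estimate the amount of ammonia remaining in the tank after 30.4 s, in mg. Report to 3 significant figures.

5.71 mg

Total volume: dV/dt = Q_in − Q_out = 24.600 L/s, so V(t) = 500 + 24.600 t and V(30.4) = 1247.8 L.
No ammonia enters, so dm/dt = −Q_out · (m/V).
Separate: dm/m = −Q_out dt/V(t) ⇒ ln(m/m₀) = −(Q_out/(Q_in−Q_out)) ln(V/V₀).
m = m₀ (V₀/V)^(Q_out/(Q_in−Q_out)) = 39.0 × (500/1247.8)^(2.1016) = 5.7059 mg.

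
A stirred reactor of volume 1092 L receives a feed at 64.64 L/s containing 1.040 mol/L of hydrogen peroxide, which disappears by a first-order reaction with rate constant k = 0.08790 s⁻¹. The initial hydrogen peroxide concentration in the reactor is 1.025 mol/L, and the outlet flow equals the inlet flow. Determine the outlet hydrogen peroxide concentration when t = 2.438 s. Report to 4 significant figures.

V dC/dt = Q(C_in − C) − k V C.
dC/dt = (Q/V) C_in − (Q/V + k) C; effective rate a = Q/V + k = 0.0591941 + 0.08790 = 0.147094 s⁻¹.
C_ss = Q C_in/(Q + kV) = 0.418520 mol/L; C(t) = C_ss + (C₀ − C_ss) e^(−a t).
C(2.438) = 0.418520 + (0.606480)·e^(−0.147094·2.438) = 0.418520 + (0.606480)·0.698643 = 0.842233 mol/L.

0.8422 mol/L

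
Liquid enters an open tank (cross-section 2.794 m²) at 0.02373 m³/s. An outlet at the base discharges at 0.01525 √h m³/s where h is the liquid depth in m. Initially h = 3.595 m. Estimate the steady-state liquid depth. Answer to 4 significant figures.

2.421 m

Accumulation of liquid (constant cross-section A): A dh/dt = Q_in − 0.01525 √h. At steady state dh/dt = 0:
Q_in = 0.01525 √h_ss ⇒ √h_ss = 0.02373/0.01525 = 1.55607.
h_ss = 1.55607² = 2.42134 m. (Since h₀ = 3.595 m > h_ss, the level will fall toward this value.)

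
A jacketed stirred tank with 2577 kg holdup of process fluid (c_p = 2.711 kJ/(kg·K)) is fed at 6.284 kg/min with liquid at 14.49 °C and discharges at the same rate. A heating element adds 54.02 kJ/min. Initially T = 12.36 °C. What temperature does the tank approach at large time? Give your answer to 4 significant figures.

17.66 °C

Heat balance on the well-mixed liquid: M c_p dT/dt = ṁ c_p (T_in − T) + 54.02.
At steady state dT/dt = 0 ⇒ T_ss = T_in + Q̇/(ṁ c_p) = 14.49 + 54.02/(6.284·2.711) = 17.6609 °C.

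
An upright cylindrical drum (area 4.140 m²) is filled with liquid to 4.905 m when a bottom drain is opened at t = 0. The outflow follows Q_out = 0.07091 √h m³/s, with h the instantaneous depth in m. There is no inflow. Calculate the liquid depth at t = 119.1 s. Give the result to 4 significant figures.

1.427 m

With no inflow, A dh/dt = −0.07091 √h.
∫ h^(−1/2) dh = −(0.07091/A) ∫ dt, giving 2√h = 2√h₀ − (0.07091/A) t.
√h = √4.905 − 0.07091·119.1/(2·4.140) = 2.21472 − 1.01997 = 1.19475.
h = 1.19475² = 1.42743 m.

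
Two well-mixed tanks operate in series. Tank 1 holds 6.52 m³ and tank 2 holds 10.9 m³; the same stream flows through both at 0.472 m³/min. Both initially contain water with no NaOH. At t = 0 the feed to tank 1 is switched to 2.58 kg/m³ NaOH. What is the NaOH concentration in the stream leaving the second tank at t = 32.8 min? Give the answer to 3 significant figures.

1.39 kg/m³

Each tank obeys Vᵢ dCᵢ/dt = Q(Cᵢ₋₁ − Cᵢ), so τᵢ = Vᵢ/Q.
τ₁ = 6.52/0.472 = 13.814 min; τ₂ = 10.9/0.472 = 23.093 min.
Tank 1: C₁ = C_in(1 − e^(−t/τ₁)). Tank 2 (τ₁ ≠ τ₂): C₂ = C_in[1 − (τ₁ e^(−t/τ₁) − τ₂ e^(−t/τ₂))/(τ₁ − τ₂)].
At t = 32.8: e^(−t/τ₁) = 0.093063, e^(−t/τ₂) = 0.24163.
C₂ = 2.58·[1 − (13.814·0.093063 − 23.093·0.24163)/(-9.2797)] = 2.58·0.53721 = 1.3860 kg/m³.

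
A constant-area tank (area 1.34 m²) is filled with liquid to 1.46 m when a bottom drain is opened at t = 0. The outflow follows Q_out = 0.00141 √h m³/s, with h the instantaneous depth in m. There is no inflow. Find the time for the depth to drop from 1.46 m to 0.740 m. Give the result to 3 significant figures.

662 s

Mass balance (ρ constant): A dh/dt = −0.00141 √h.
Separate and integrate: 2(√h − √h₀) = −(0.00141/A) t.
t = 2A(√h₀ − √h)/0.00141 = 2·1.34·(√1.46 − √0.740)/0.00141
  = 2.6800 × (1.2083 − 0.86023) / 0.00141 = 661.58 s.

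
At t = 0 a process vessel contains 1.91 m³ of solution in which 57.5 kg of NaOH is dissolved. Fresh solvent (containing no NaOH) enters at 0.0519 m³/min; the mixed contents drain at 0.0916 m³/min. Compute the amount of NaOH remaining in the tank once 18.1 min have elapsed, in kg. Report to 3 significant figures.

19.4 kg

Let m(t) be the amount of NaOH. Volume: V(t) = V₀ + (Q_in − Q_out) t = 1.91 − 0.039700 t; V(18.1) = 1.1914 m³.
No NaOH enters, so dm/dt = −Q_out · (m/V).
Separate: dm/m = −Q_out dt/V(t) ⇒ ln(m/m₀) = −(Q_out/(Q_in−Q_out)) ln(V/V₀).
m = m₀ (V₀/V)^(Q_out/(Q_in−Q_out)) = 57.5 × (1.91/1.1914)^(-2.3073) = 19.353 kg.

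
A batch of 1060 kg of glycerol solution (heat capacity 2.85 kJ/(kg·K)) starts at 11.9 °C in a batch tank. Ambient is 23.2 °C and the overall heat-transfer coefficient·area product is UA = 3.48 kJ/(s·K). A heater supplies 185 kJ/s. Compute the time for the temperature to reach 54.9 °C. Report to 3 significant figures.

955 s

M c_p dT/dt = −UA(T − T_amb) + Q̇.
τ = M c_p/UA = 868.10 s; T_ss = T_amb + Q̇/UA = 23.2 + 185/3.48 = 76.361 °C.
T(t) = T_ss + (T₀ − T_ss)e^(−t/τ); set T = 54.9:
t = −τ ln[(T − T_ss)/(T₀ − T_ss)] = −868.10 · ln(0.33293) = 954.76 s.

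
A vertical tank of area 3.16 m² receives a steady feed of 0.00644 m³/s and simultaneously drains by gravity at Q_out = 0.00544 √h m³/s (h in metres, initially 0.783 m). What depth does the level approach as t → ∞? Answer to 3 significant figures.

1.40 m

Unsteady balance on liquid volume: A dh/dt = Q_in − 0.00544 √h. At steady state dh/dt = 0:
Q_in = 0.00544 √h_ss ⇒ √h_ss = 0.00644/0.00544 = 1.1838.
h_ss = 1.1838² = 1.4014 m. (Since h₀ = 0.783 m < h_ss, the level will rise toward this value.)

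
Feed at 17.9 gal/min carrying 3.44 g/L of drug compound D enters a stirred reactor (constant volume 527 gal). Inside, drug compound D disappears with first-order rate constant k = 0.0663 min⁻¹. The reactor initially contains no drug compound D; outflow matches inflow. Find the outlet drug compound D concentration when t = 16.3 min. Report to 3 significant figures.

Accumulation = in − out − consumed: V dC/dt = Q C_in − Q C − k V C.
dC/dt = (Q/V) C_in − (Q/V + k) C; effective rate a = Q/V + k = 0.033966 + 0.0663 = 0.10027 min⁻¹.
C_ss = Q C_in/(Q + kV) = 1.1653 g/L; C(t) = C_ss + (C₀ − C_ss) e^(−a t).
C(16.3) = 1.1653 + (-1.1653)·e^(−0.10027·16.3) = 1.1653 + (-1.1653)·0.19508 = 0.93799 g/L.

0.938 g/L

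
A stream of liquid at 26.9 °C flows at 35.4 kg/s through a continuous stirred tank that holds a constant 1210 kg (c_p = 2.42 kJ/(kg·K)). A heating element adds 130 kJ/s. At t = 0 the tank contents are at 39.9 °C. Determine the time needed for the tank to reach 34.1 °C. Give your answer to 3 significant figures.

Energy balance: M c_p dT/dt = ṁ c_p (T_in − T) + 130.
τ = M/ṁ = 34.181 s; T_ss = T_in + Q̇/(ṁ c_p) = 28.417 °C.
T(t) = T_ss + (T₀ − T_ss) e^(−t/τ). Set T = 34.1:
e^(−t/τ) = (34.1 − 28.417)/(39.9 − 28.417) = 0.49488
t = −34.181 · ln(0.49488) = 24.044 s.

24.0 s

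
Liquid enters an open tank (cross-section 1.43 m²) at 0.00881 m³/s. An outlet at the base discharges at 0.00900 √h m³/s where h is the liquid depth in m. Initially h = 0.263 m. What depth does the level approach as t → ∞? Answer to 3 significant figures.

A dh/dt = Q_in − 0.00900 √h. Steady state requires inflow = outflow:
Q_in = 0.00900 √h_ss ⇒ √h_ss = 0.00881/0.00900 = 0.97889.
h_ss = 0.97889² = 0.95822 m. (Since h₀ = 0.263 m < h_ss, the level will rise toward this value.)

0.958 m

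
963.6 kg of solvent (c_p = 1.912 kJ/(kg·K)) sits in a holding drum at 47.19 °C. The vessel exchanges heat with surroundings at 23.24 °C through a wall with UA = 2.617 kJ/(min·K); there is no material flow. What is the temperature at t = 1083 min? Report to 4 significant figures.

28.38 °C

M c_p dT/dt = −UA(T − T_amb).
dT/dt = (T_ss − T)/τ with T_ss = T_amb = 23.2400 °C, τ = M c_p/UA = 963.6·1.912/2.617 = 704.013 min.
This is linear first-order; T(t) = T_ss + (T₀ − T_ss) e^(−t/τ).
T(1083) = 23.2400 + (23.9500)·0.214741 = 28.3830 °C.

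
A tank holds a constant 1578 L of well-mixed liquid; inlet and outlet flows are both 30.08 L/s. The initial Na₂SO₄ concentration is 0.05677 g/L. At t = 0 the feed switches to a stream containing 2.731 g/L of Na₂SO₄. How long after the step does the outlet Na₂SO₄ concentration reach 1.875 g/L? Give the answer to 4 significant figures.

59.76 s

Mass balance on the solute (V constant): V dC/dt = Q(C_in − C), so τ = V/Q = 52.4601 s.
C(t) = C_in + (C₀ − C_in) e^(−t/τ). Set C = 1.875 and solve for t:
e^(−t/τ) = (C − C_in)/(C₀ − C_in) = (1.875 − 2.731)/(0.05677 − 2.731) = 0.320092
t = −τ ln(…) = 52.4601 × 1.13915 = 59.7597 s.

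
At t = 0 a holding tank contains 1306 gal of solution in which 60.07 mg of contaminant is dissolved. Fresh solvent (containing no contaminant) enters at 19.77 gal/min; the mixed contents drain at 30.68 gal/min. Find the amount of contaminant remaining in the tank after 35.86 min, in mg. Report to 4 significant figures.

22.07 mg

Total volume: dV/dt = Q_in − Q_out = -10.9100 gal/min, so V(t) = 1306 − 10.9100 t and V(35.86) = 914.767 gal.
Solute balance: dm/dt = 0 − Q_out C = −Q_out m/V(t).
Separate: dm/m = −Q_out dt/V(t) ⇒ ln(m/m₀) = −(Q_out/(Q_in−Q_out)) ln(V/V₀).
m = m₀ (V₀/V)^(Q_out/(Q_in−Q_out)) = 60.07 × (1306/914.767)^(-2.81210) = 22.0707 mg.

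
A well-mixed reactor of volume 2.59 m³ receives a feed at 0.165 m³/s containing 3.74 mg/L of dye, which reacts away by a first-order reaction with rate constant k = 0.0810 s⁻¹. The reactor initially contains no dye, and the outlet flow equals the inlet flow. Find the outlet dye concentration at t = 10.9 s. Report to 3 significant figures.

V dC/dt = Q(C_in − C) − k V C.
dC/dt = (Q/V) C_in − (Q/V + k) C; effective rate a = Q/V + k = 0.063707 + 0.0810 = 0.14471 s⁻¹.
C_ss = Q C_in/(Q + kV) = 1.6465 mg/L; C(t) = C_ss + (C₀ − C_ss) e^(−a t).
C(10.9) = 1.6465 + (-1.6465)·e^(−0.14471·10.9) = 1.6465 + (-1.6465)·0.20653 = 1.3065 mg/L.

1.31 mg/L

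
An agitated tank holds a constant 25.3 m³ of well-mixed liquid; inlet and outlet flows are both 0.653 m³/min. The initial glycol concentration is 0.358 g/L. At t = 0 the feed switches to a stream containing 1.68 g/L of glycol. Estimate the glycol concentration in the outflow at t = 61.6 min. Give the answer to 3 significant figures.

1.41 g/L

Mass balance on the solute (V constant): V dC/dt = Q(C_in − C).
Rewrite as dC/dt + C/τ = C_in/τ, τ = V/Q = 38.744 min.
C approaches C_in exponentially: C(t) = C_in + (C₀ − C_in) e^(−t/τ).
C(61.6) = 1.68 + (0.358 − 1.68)·e^(−61.6/38.744) = 1.68 + (-1.3220)·0.20394 = 1.4104 g/L.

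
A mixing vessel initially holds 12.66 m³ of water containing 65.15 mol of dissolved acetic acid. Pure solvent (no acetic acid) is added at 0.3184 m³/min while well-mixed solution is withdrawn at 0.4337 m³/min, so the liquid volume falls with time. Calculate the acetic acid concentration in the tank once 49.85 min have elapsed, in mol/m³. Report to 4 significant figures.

0.9677 mol/m³

Let m(t) be the amount of acetic acid. Volume: V(t) = V₀ + (Q_in − Q_out) t = 12.66 − 0.115300 t; V(49.85) = 6.91230 m³.
No acetic acid enters, so dm/dt = −Q_out · (m/V).
dm/m = −Q_out dt/(V₀ − 0.115300 t); integrating gives ln(m/m₀) = −(Q_out/(Q_in−Q_out)) ln(V/V₀).
m = m₀ (V₀/V)^(Q_out/(Q_in−Q_out)) = 65.15 × (12.66/6.91230)^(-3.76149) = 6.68885 mol.
C = m/V = 6.68885/6.91230 = 0.967674 mol/m³.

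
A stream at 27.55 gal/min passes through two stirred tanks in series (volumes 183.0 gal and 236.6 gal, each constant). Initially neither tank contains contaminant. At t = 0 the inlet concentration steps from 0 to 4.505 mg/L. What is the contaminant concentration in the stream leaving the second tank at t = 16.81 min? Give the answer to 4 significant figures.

Species balance on tank i: dCᵢ/dt = (Cᵢ₋₁ − Cᵢ)/τᵢ with τᵢ = Vᵢ/Q.
τ₁ = 183.0/27.55 = 6.64247 min; τ₂ = 236.6/27.55 = 8.58802 min.
Tank 1: C₁ = C_in(1 − e^(−t/τ₁)). Tank 2 (τ₁ ≠ τ₂): C₂ = C_in[1 − (τ₁ e^(−t/τ₁) − τ₂ e^(−t/τ₂))/(τ₁ − τ₂)].
At t = 16.81: e^(−t/τ₁) = 0.0796044, e^(−t/τ₂) = 0.141228.
C₂ = 4.505·[1 − (6.64247·0.0796044 − 8.58802·0.141228)/(-1.94555)] = 4.505·0.648377 = 2.92094 mg/L.

2.921 mg/L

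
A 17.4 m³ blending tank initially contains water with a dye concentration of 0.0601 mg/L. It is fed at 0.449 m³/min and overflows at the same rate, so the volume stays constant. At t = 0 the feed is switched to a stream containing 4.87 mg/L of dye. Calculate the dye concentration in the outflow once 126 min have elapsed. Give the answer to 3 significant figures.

Species balance on the tank: V dC/dt = Q(C_in − C).
Rewrite as dC/dt + C/τ = C_in/τ, τ = V/Q = 38.753 min.
Integrating: C(t) = C_in + (C₀ − C_in) e^(−t/τ).
C(126) = 4.87 + (0.0601 − 4.87)·e^(−126/38.753) = 4.87 + (-4.8099)·0.038721 = 4.6838 mg/L.

4.68 mg/L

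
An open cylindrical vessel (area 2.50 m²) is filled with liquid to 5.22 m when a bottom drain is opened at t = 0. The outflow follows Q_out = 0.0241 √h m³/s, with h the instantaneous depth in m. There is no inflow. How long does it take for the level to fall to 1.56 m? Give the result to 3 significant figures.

215 s

Mass balance (ρ constant): A dh/dt = −0.0241 √h.
∫ h^(−1/2) dh = −(0.0241/A) ∫ dt, giving 2√h = 2√h₀ − (0.0241/A) t.
t = 2A(√h₀ − √h)/0.0241 = 2·2.50·(√5.22 − √1.56)/0.0241
  = 5.0000 × (2.2847 − 1.2490) / 0.0241 = 214.88 s.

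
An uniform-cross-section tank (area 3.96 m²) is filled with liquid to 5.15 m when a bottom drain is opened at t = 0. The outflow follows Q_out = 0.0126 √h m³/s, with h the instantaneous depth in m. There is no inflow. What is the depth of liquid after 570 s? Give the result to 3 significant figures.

Mass balance (ρ constant): A dh/dt = −0.0126 √h.
∫ h^(−1/2) dh = −(0.0126/A) ∫ dt, giving 2√h = 2√h₀ − (0.0126/A) t.
√h = √5.15 − 0.0126·570/(2·3.96) = 2.2694 − 0.90682 = 1.3625.
h = 1.3625² = 1.8565 m.

1.86 m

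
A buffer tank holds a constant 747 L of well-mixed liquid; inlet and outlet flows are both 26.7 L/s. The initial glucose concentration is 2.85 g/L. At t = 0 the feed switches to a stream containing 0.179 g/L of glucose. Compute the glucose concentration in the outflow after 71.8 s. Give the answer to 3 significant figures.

0.384 g/L

Accumulation = in − out for the solute gives V dC/dt = Q(C_in − C).
So dC/dt = (C_in − C)/τ with τ = V/Q = 747/26.7 = 27.978 s.
C approaches C_in exponentially: C(t) = C_in + (C₀ − C_in) e^(−t/τ).
C(71.8) = 0.179 + (2.85 − 0.179)·e^(−71.8/27.978) = 0.179 + (2.6710)·0.076816 = 0.38417 g/L.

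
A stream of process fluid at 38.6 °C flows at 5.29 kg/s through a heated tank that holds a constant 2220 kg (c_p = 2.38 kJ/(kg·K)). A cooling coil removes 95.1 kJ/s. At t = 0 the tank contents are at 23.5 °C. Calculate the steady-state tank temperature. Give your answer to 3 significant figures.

31.0 °C

Unsteady energy balance on the tank contents: M c_p dT/dt = ṁ c_p (T_in − T) − 95.1.
At steady state dT/dt = 0 ⇒ T_ss = T_in − Q̇/(ṁ c_p) = 38.6 − 95.1/(5.29·2.38) = 31.047 °C.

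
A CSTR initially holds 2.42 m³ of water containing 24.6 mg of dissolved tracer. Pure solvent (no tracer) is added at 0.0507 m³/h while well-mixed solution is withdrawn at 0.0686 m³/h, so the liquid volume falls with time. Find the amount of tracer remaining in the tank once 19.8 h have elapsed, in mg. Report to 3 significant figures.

Total volume: dV/dt = Q_in − Q_out = -0.017900 m³/h, so V(t) = 2.42 − 0.017900 t and V(19.8) = 2.0656 m³.
No tracer enters, so dm/dt = −Q_out · (m/V).
dm/m = −Q_out dt/(V₀ − 0.017900 t); integrating gives ln(m/m₀) = −(Q_out/(Q_in−Q_out)) ln(V/V₀).
m = m₀ (V₀/V)^(Q_out/(Q_in−Q_out)) = 24.6 × (2.42/2.0656)^(-3.8324) = 13.408 mg.

13.4 mg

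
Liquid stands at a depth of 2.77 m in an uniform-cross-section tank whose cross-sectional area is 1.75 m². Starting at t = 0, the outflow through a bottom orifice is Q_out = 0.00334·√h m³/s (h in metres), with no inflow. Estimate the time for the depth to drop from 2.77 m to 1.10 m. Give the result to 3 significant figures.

Accumulation of liquid (constant cross-section A): A dh/dt = −0.00334 √h.
This is separable: 2 d(√h)/dt = −0.00334/A, so √h = √h₀ − (0.00334/(2A)) t.
t = 2A(√h₀ − √h)/0.00334 = 2·1.75·(√2.77 − √1.10)/0.00334
  = 3.5000 × (1.6643 − 1.0488) / 0.00334 = 645.01 s.

645 s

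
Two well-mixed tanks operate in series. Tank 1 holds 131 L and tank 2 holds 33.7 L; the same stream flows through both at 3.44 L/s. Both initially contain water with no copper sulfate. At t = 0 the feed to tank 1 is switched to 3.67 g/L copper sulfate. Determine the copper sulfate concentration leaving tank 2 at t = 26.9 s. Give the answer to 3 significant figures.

1.31 g/L

Each tank obeys Vᵢ dCᵢ/dt = Q(Cᵢ₋₁ − Cᵢ), so τᵢ = Vᵢ/Q.
τ₁ = 131/3.44 = 38.081 s; τ₂ = 33.7/3.44 = 9.7965 s.
Solving the cascade with C₁(0)=C₂(0)=0 gives C₂(t) = C_in[1 − (τ₁ e^(−t/τ₁) − τ₂ e^(−t/τ₂))/(τ₁ − τ₂)].
At t = 26.9: e^(−t/τ₁) = 0.49343, e^(−t/τ₂) = 0.064192.
C₂ = 3.67·[1 − (38.081·0.49343 − 9.7965·0.064192)/(28.285)] = 3.67·0.35791 = 1.3135 g/L.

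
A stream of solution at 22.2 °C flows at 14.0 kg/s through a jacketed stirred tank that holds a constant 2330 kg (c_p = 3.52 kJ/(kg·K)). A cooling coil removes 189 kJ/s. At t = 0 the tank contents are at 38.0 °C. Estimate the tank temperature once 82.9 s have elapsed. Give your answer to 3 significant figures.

30.3 °C

M c_p dT/dt = ṁ c_p (T_in − T) − Q̇.
τ = M/ṁ = 166.43 s; T_ss = T_in − Q̇/(ṁ c_p) = 22.2 − 189/(14.0·3.52) = 18.365 °C.
T approaches T_ss exponentially: T(t) = T_ss + (T₀ − T_ss) e^(−t/τ).
T(82.9) = 18.365 + (19.635)·e^(−82.9/166.43) = 18.365 + (19.635)·0.60768 = 30.297 °C.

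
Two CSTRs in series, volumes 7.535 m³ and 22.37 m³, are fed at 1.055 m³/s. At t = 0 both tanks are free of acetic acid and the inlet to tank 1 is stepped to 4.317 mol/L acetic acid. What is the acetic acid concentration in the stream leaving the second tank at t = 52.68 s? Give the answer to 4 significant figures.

3.776 mol/L

Species balance on tank i: dCᵢ/dt = (Cᵢ₋₁ − Cᵢ)/τᵢ with τᵢ = Vᵢ/Q.
τ₁ = 7.535/1.055 = 7.14218 s; τ₂ = 22.37/1.055 = 21.2038 s.
Solving the cascade with C₁(0)=C₂(0)=0 gives C₂(t) = C_in[1 − (τ₁ e^(−t/τ₁) − τ₂ e^(−t/τ₂))/(τ₁ − τ₂)].
At t = 52.68: e^(−t/τ₁) = 0.000626163, e^(−t/τ₂) = 0.0833705.
C₂ = 4.317·[1 − (7.14218·0.000626163 − 21.2038·0.0833705)/(-14.0616)] = 4.317·0.874602 = 3.77566 mol/L.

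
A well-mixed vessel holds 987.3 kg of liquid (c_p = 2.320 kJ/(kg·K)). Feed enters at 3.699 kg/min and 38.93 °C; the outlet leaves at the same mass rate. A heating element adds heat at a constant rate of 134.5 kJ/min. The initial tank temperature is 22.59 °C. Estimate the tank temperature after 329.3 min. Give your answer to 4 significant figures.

M c_p dT/dt = ṁ c_p (T_in − T) + Q̇.
τ = M/ṁ = 266.910 min; T_ss = T_in + Q̇/(ṁ c_p) = 38.93 + 134.5/(3.699·2.320) = 54.6029 °C.
This is linear first-order; T(t) = T_ss + (T₀ − T_ss) e^(−t/τ).
T(329.3) = 54.6029 + (-32.0129)·e^(−329.3/266.910) = 54.6029 + (-32.0129)·0.291199 = 45.2808 °C.

45.28 °C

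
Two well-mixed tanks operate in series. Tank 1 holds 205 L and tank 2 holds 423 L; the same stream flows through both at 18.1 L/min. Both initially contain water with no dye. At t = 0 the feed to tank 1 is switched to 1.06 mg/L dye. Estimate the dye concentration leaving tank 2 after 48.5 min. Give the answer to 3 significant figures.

Time constants: τᵢ = Vᵢ/Q for each well-mixed tank.
τ₁ = 205/18.1 = 11.326 min; τ₂ = 423/18.1 = 23.370 min.
Tank 1: C₁ = C_in(1 − e^(−t/τ₁)). Tank 2 (τ₁ ≠ τ₂): C₂ = C_in[1 − (τ₁ e^(−t/τ₁) − τ₂ e^(−t/τ₂))/(τ₁ − τ₂)].
At t = 48.5: e^(−t/τ₁) = 0.013812, e^(−t/τ₂) = 0.12552.
C₂ = 1.06·[1 − (11.326·0.013812 − 23.370·0.12552)/(-12.044)] = 1.06·0.76944 = 0.81560 mg/L.

0.816 mg/L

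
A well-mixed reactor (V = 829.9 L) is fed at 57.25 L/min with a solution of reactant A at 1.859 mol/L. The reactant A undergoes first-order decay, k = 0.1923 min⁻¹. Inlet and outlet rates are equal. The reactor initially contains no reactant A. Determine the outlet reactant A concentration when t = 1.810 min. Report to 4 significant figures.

Accumulation = in − out − consumed: V dC/dt = Q C_in − Q C − k V C.
dC/dt = (Q/V) C_in − (Q/V + k) C; effective rate a = Q/V + k = 0.0689842 + 0.1923 = 0.261284 min⁻¹.
C_ss = Q C_in/(Q + kV) = 0.490813 mol/L; C(t) = C_ss + (C₀ − C_ss) e^(−a t).
C(1.810) = 0.490813 + (-0.490813)·e^(−0.261284·1.810) = 0.490813 + (-0.490813)·0.623177 = 0.184949 mol/L.

0.1849 mol/L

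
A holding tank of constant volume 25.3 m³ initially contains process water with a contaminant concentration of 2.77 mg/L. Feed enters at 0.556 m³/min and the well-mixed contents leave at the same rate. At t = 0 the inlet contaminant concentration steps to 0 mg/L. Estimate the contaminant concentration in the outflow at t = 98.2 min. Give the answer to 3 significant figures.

Mass balance on the solute (V constant): V dC/dt = Q(C_in − C).
So dC/dt = (C_in − C)/τ with τ = V/Q = 25.3/0.556 = 45.504 min.
This is linear first-order; C(t) = C_in + (C₀ − C_in) e^(−t/τ).
C(98.2) = 0 + (2.77 − 0)·e^(−98.2/45.504) = 0 + (2.7700)·0.11555 = 0.32007 mg/L.

0.320 mg/L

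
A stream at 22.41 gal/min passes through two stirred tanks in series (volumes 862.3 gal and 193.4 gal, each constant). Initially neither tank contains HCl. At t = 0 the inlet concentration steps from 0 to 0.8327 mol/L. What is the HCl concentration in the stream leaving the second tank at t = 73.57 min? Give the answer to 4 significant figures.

0.6741 mol/L

Species balance on tank i: dCᵢ/dt = (Cᵢ₋₁ − Cᵢ)/τᵢ with τᵢ = Vᵢ/Q.
τ₁ = 862.3/22.41 = 38.4784 min; τ₂ = 193.4/22.41 = 8.63008 min.
Tank 1: C₁ = C_in(1 − e^(−t/τ₁)). Tank 2 (τ₁ ≠ τ₂): C₂ = C_in[1 − (τ₁ e^(−t/τ₁) − τ₂ e^(−t/τ₂))/(τ₁ − τ₂)].
At t = 73.57: e^(−t/τ₁) = 0.147787, e^(−t/τ₂) = 0.000198477.
C₂ = 0.8327·[1 − (38.4784·0.147787 − 8.63008·0.000198477)/(29.8483)] = 0.8327·0.809541 = 0.674104 mol/L.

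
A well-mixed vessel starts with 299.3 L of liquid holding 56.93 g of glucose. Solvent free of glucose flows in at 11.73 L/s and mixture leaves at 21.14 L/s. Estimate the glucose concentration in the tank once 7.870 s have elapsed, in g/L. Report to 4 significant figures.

Total volume: dV/dt = Q_in − Q_out = -9.41000 L/s, so V(t) = 299.3 − 9.41000 t and V(7.870) = 225.243 L.
Solute balance: dm/dt = 0 − Q_out C = −Q_out m/V(t).
Separate: dm/m = −Q_out dt/V(t) ⇒ ln(m/m₀) = −(Q_out/(Q_in−Q_out)) ln(V/V₀).
m = m₀ (V₀/V)^(Q_out/(Q_in−Q_out)) = 56.93 × (299.3/225.243)^(-2.24655) = 30.0604 g.
C = m/V = 30.0604/225.243 = 0.133457 g/L.

0.1335 g/L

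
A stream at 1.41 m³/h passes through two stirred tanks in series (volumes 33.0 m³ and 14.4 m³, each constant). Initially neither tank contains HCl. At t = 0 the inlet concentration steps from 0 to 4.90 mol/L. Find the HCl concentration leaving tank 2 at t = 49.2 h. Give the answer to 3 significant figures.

Time constants: τᵢ = Vᵢ/Q for each well-mixed tank.
τ₁ = 33.0/1.41 = 23.404 h; τ₂ = 14.4/1.41 = 10.213 h.
Solving the cascade with C₁(0)=C₂(0)=0 gives C₂(t) = C_in[1 − (τ₁ e^(−t/τ₁) − τ₂ e^(−t/τ₂))/(τ₁ − τ₂)].
At t = 49.2: e^(−t/τ₁) = 0.12219, e^(−t/τ₂) = 0.0080870.
C₂ = 4.90·[1 − (23.404·0.12219 − 10.213·0.0080870)/(13.191)] = 4.90·0.78947 = 3.8684 mol/L.

3.87 mol/L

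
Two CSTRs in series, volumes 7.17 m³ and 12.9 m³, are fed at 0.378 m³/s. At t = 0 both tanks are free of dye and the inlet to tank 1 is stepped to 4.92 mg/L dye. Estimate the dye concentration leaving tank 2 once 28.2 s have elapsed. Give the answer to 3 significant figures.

1.46 mg/L

Each tank obeys Vᵢ dCᵢ/dt = Q(Cᵢ₋₁ − Cᵢ), so τᵢ = Vᵢ/Q.
τ₁ = 7.17/0.378 = 18.968 s; τ₂ = 12.9/0.378 = 34.127 s.
Tank 1: C₁ = C_in(1 − e^(−t/τ₁)). Tank 2 (τ₁ ≠ τ₂): C₂ = C_in[1 − (τ₁ e^(−t/τ₁) − τ₂ e^(−t/τ₂))/(τ₁ − τ₂)].
At t = 28.2: e^(−t/τ₁) = 0.22612, e^(−t/τ₂) = 0.43765.
C₂ = 4.92·[1 − (18.968·0.22612 − 34.127·0.43765)/(-15.159)] = 4.92·0.29765 = 1.4644 mg/L.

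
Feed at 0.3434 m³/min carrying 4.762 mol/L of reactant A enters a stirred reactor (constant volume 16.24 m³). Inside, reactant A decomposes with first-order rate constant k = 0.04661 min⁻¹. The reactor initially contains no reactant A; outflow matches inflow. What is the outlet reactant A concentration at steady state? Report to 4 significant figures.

Species balance: V dC/dt = Q C_in − Q C − k V C.
At steady state: 0 = Q C_in − (Q + kV) C_ss, so C_ss = Q C_in/(Q + kV).
C_ss = 0.3434·4.762/(0.3434 + 0.04661·16.24) = 1.63527/1.10035 = 1.48614 mol/L.

1.486 mol/L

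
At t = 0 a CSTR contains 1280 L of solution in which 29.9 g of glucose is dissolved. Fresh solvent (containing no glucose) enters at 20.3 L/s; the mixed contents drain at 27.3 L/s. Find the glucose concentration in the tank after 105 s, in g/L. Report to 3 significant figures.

Let m(t) be the amount of glucose. Volume: V(t) = V₀ + (Q_in − Q_out) t = 1280 − 7.0000 t; V(105) = 545.00 L.
Species balance (pure solvent in): dm/dt = −Q_out · m/V(t).
dm/m = −Q_out dt/(V₀ − 7.0000 t); integrating gives ln(m/m₀) = −(Q_out/(Q_in−Q_out)) ln(V/V₀).
m = m₀ (V₀/V)^(Q_out/(Q_in−Q_out)) = 29.9 × (1280/545.00)^(-3.9000) = 1.0703 g.
C = m/V = 1.0703/545.00 = 0.0019638 g/L.

0.00196 g/L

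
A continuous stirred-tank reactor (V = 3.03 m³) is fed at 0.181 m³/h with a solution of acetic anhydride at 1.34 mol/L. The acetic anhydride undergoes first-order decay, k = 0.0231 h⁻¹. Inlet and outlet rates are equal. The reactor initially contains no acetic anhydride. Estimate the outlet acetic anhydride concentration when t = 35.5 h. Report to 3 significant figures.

0.915 mol/L

Species balance: V dC/dt = Q C_in − Q C − k V C.
This is linear with rate a = Q/V + k = 0.082836 h⁻¹.
C_ss = Q C_in/(Q + kV) = 0.96632 mol/L; C(t) = C_ss + (C₀ − C_ss) e^(−a t).
C(35.5) = 0.96632 + (-0.96632)·e^(−0.082836·35.5) = 0.96632 + (-0.96632)·0.052830 = 0.91527 mol/L.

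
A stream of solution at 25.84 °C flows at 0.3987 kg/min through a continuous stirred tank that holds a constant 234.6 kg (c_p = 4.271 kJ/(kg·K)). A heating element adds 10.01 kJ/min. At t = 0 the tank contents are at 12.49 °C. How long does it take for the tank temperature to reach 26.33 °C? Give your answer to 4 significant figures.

748.5 min

M c_p dT/dt = ṁ c_p (T_in − T) + Q̇.
τ = M/ṁ = 588.412 min; T_ss = T_in + Q̇/(ṁ c_p) = 31.7184 °C.
T(t) = T_ss + (T₀ − T_ss) e^(−t/τ). Set T = 26.33:
e^(−t/τ) = (26.33 − 31.7184)/(12.49 − 31.7184) = 0.280231
t = −588.412 · ln(0.280231) = 748.544 min.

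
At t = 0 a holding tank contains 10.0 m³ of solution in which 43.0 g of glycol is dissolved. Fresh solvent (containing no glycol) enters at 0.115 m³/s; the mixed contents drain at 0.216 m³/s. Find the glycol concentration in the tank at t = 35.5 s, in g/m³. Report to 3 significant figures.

Let m(t) be the amount of glycol. Volume: V(t) = V₀ + (Q_in − Q_out) t = 10.0 − 0.10100 t; V(35.5) = 6.4145 m³.
Solute balance: dm/dt = 0 − Q_out C = −Q_out m/V(t).
Separate: dm/m = −Q_out dt/V(t) ⇒ ln(m/m₀) = −(Q_out/(Q_in−Q_out)) ln(V/V₀).
m = m₀ (V₀/V)^(Q_out/(Q_in−Q_out)) = 43.0 × (10.0/6.4145)^(-2.1386) = 16.637 g.
C = m/V = 16.637/6.4145 = 2.5936 g/m³.

2.59 g/m³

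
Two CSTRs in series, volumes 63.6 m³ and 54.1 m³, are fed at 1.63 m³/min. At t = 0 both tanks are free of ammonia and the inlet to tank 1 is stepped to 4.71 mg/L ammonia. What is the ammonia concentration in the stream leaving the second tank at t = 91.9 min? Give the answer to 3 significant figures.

Species balance on tank i: dCᵢ/dt = (Cᵢ₋₁ − Cᵢ)/τᵢ with τᵢ = Vᵢ/Q.
τ₁ = 63.6/1.63 = 39.018 min; τ₂ = 54.1/1.63 = 33.190 min.
Tank 1: C₁ = C_in(1 − e^(−t/τ₁)). Tank 2 (τ₁ ≠ τ₂): C₂ = C_in[1 − (τ₁ e^(−t/τ₁) − τ₂ e^(−t/τ₂))/(τ₁ − τ₂)].
At t = 91.9: e^(−t/τ₁) = 0.094865, e^(−t/τ₂) = 0.062732.
C₂ = 4.71·[1 − (39.018·0.094865 − 33.190·0.062732)/(5.8282)] = 4.71·0.72214 = 3.4013 mg/L.

3.40 mg/L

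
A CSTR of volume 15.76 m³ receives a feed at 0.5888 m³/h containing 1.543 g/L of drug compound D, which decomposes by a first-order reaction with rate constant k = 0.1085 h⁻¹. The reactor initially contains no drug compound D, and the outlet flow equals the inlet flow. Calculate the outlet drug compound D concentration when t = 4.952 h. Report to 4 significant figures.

V dC/dt = Q(C_in − C) − k V C.
This is linear with rate a = Q/V + k = 0.145860 h⁻¹.
C_ss = Q C_in/(Q + kV) = 0.395221 g/L; C(t) = C_ss + (C₀ − C_ss) e^(−a t).
C(4.952) = 0.395221 + (-0.395221)·e^(−0.145860·4.952) = 0.395221 + (-0.395221)·0.485634 = 0.203288 g/L.

0.2033 g/L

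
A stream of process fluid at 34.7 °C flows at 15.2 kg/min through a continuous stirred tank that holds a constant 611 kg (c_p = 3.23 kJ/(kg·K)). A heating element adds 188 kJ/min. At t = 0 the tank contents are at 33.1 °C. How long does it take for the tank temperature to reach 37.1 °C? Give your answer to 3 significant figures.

Unsteady energy balance on the tank contents: M c_p dT/dt = ṁ c_p (T_in − T) + 188.
τ = M/ṁ = 40.197 min; T_ss = T_in + Q̇/(ṁ c_p) = 38.529 °C.
T(t) = T_ss + (T₀ − T_ss) e^(−t/τ). Set T = 37.1:
e^(−t/τ) = (37.1 − 38.529)/(33.1 − 38.529) = 0.26325
t = −40.197 · ln(0.26325) = 53.650 min.

53.6 min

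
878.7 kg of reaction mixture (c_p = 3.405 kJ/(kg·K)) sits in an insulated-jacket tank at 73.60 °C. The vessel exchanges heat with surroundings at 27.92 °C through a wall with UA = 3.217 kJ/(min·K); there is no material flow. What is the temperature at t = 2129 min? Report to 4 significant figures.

Unsteady energy balance on the tank contents: M c_p dT/dt = −UA(T − T_amb).
dT/dt = (T_ss − T)/τ with T_ss = T_amb = 27.9200 °C, τ = M c_p/UA = 878.7·3.405/3.217 = 930.051 min.
Solution: T(t) = T_ss + (T₀ − T_ss) e^(−t/τ).
T(2129) = 27.9200 + (45.6800)·0.101355 = 32.5499 °C.

32.55 °C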